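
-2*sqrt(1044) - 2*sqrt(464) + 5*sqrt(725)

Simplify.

2*sqrt(1044) = 12*sqrt(29); 2*sqrt(464) = 8*sqrt(29); 5*sqrt(725) = 25*sqrt(29)
Combine: (-12 - 8 + 25)·sqrt(29) = 5*sqrt(29)

5*sqrt(29)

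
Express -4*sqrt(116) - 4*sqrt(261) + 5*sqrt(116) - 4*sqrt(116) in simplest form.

4*sqrt(116) = 8*sqrt(29); 4*sqrt(261) = 12*sqrt(29); 5*sqrt(116) = 10*sqrt(29); 4*sqrt(116) = 8*sqrt(29)
Combine: (-8 - 12 + 10 - 8)·sqrt(29) = -18*sqrt(29)

-18*sqrt(29)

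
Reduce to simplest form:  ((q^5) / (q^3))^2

q^4

Inside the bracket: q^2
Raise to the power 2: q^4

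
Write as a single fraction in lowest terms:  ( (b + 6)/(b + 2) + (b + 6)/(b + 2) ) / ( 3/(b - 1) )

Numerator: (b + 6)/(b + 2) + (b + 6)/(b + 2) = (2*b + 12)/(b + 2)
Denominator: 3/(b - 1) = 3/(b - 1)
Divide: ((2*b + 12)/(b + 2)) · (b/3 - 1/3) = (2*b² + 10*b - 12)/(3*b + 6)

(2*b² + 10*b - 12)/(3*b + 6)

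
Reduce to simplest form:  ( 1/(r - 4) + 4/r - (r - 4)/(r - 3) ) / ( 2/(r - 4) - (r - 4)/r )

Numerator: 1/(r - 4) + 4/r - (r - 4)/(r - 3) = (-r³ + 13*r² - 47*r + 48)/(r³ - 7*r² + 12*r)
Denominator: 2/(r - 4) - (r - 4)/r = (-r² + 10*r - 16)/(r² - 4*r)
Divide: ((-r³ + 13*r² - 47*r + 48)/(r³ - 7*r² + 12*r)) · ((r² - 4*r)/(-r² + 10*r - 16)) = (r³ - 13*r² + 47*r - 48)/(r³ - 13*r² + 46*r - 48)

(r³ - 13*r² + 47*r - 48)/(r³ - 13*r² + 46*r - 48)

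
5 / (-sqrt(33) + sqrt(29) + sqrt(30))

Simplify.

(-65*sqrt(33) + 80*sqrt(30) + 85*sqrt(29) + 15*sqrt(3190))/1402

Group as (sqrt(29) + sqrt(30)) - sqrt(33); multiply by (sqrt(29) + sqrt(30)) + sqrt(33), then rationalise the remaining surd.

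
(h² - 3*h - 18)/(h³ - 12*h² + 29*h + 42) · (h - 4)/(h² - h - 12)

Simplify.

1/(h² - 6*h - 7)

Factor: h² - 3*h - 18 = (h - 6)·(h + 3);  h³ - 12*h² + 29*h + 42 = (h + 1)·(h - 7)·(h - 6);  h² - h - 12 = (h - 4)·(h + 3)
Cancel the common factors (h - 4), (h - 6), (h + 3).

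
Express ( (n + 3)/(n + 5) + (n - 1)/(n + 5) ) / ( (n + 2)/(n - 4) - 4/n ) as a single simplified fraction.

Numerator: (n + 3)/(n + 5) + (n - 1)/(n + 5) = (2*n + 2)/(n + 5)
Denominator: (n + 2)/(n - 4) - 4/n = (n^2 - 2*n + 16)/(n^2 - 4*n)
Divide: ((2*n + 2)/(n + 5)) · ((n^2 - 4*n)/(n^2 - 2*n + 16)) = (2*n^3 - 6*n^2 - 8*n)/(n^3 + 3*n^2 + 6*n + 80)

(2*n^3 - 6*n^2 - 8*n)/(n^3 + 3*n^2 + 6*n + 80)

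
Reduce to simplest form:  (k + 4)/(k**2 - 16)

1/(k - 4)

Factor: k**2 - 16 = (k + 4)*(k - 4)
Cancel the common factor (k + 4).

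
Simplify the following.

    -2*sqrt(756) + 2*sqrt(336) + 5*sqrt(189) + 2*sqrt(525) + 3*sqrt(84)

27*sqrt(21)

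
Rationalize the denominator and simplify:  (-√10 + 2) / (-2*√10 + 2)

Multiply numerator and denominator by 2 + 2*√10.
Denominator becomes -36; numerator becomes -16 + 2*√10.

(-√10 + 8)/18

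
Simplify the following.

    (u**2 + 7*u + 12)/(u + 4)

u + 3

Factor: u**2 + 7*u + 12 = (u + 3)*(u + 4)
Cancel the common factor (u + 4).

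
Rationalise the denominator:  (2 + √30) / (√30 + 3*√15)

(-30 - 2*√30 + 6*√15 + 45*√2)/105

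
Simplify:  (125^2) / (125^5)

5^(-9)

125^2 = 5^6; 125^5 = 5^15
Combine exponents: 5^(-9)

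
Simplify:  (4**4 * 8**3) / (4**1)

2**15

4**4 = 2**8; 8**3 = 2**9; 4**1 = 2**2
Combine exponents: 2**15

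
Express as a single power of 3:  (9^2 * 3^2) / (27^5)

3^(-9)

9^2 = 3^4; 3^2 = 3^2; 27^5 = 3^15
Combine exponents: 3^(-9)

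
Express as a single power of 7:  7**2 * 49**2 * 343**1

7**9

7**2 = 7**2; 49**2 = 7**4; 343**1 = 7**3
Combine exponents: 7**9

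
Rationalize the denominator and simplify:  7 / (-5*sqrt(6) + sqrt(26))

Multiply numerator and denominator by sqrt(26) + 5*sqrt(6).
Denominator becomes -124; numerator becomes 7*sqrt(26) + 35*sqrt(6).

(-35*sqrt(6) - 7*sqrt(26))/124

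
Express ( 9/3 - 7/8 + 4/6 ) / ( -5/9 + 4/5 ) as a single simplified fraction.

1005/88

Numerator: 9/3 - 7/8 + 4/6 = 67/24
Denominator: -5/9 + 4/5 = 11/45
Divide: (67/24) · (45/11) = 1005/88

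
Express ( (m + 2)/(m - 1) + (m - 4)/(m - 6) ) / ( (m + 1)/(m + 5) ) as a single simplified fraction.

(2*m³ + m² - 53*m - 40)/(m³ - 6*m² - m + 6)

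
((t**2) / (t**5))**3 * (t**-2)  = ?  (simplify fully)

t**(-11)

Inside the bracket: (t**-3)
Raise to the power 3: (t**-9)
Multiply by (t**-2): add exponents.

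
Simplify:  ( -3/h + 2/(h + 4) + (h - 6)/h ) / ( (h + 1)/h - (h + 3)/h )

Numerator: -3/h + 2/(h + 4) + (h - 6)/h = (h**2 - 3*h - 36)/(h**2 + 4*h)
Denominator: (h + 1)/h - (h + 3)/h = -2/h
Divide: ((h**2 - 3*h - 36)/(h**2 + 4*h)) · (-h/2) = (-h**2 + 3*h + 36)/(2*h + 8)

(-h**2 + 3*h + 36)/(2*h + 8)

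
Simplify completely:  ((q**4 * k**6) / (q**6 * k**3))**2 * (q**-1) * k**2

Inside the bracket: (q**-2) * k**3
Raise to the power 2: (q**-4) * k**6
Multiply by (q**-1) * k**2: add exponents.

k**8/q**5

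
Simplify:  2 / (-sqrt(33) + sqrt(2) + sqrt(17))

Group as (sqrt(2) + sqrt(17)) - sqrt(33); multiply by (sqrt(2) + sqrt(17)) + sqrt(33), then rationalise the remaining surd.

(-7*sqrt(33) - 9*sqrt(17) - 24*sqrt(2) - sqrt(1122))/15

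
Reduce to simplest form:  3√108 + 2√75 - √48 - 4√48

3√108 = 18*√3; 2√75 = 10*√3; √48 = 4*√3; 4√48 = 16*√3
Combine: (18 + 10 - 4 - 16)·√3 = 8*√3

8*√3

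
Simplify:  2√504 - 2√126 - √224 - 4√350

2√504 = 12*√14; 2√126 = 6*√14; √224 = 4*√14; 4√350 = 20*√14
Combine: (12 - 6 - 4 - 20)·√14 = -18*√14

-18*√14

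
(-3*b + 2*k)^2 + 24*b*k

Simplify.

Expand the square and combine the 24*b*k term.

(3*b + 2*k)^2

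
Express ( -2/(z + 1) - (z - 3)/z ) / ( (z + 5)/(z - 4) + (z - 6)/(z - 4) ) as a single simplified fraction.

Numerator: -2/(z + 1) - (z - 3)/z = (-z^2 + 3)/(z^2 + z)
Denominator: (z + 5)/(z - 4) + (z - 6)/(z - 4) = (2*z - 1)/(z - 4)
Divide: ((-z^2 + 3)/(z^2 + z)) · ((z - 4)/(2*z - 1)) = (-z^3 + 4*z^2 + 3*z - 12)/(2*z^3 + z^2 - z)

(-z^3 + 4*z^2 + 3*z - 12)/(2*z^3 + z^2 - z)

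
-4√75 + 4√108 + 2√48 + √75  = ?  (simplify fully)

17*√3

4√75 = 20*√3; 4√108 = 24*√3; 2√48 = 8*√3; √75 = 5*√3
Combine: (-20 + 24 + 8 + 5)·√3 = 17*√3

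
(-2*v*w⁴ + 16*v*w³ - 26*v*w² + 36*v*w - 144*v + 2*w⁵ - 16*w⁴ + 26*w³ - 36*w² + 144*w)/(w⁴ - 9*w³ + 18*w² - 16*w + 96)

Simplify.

(-2*v*w + 6*v + 2*w² - 6*w)/(w - 4)

Factor: -2*v*w⁴ + 16*v*w³ - 26*v*w² + 36*v*w - 144*v + 2*w⁵ - 16*w⁴ + 26*w³ - 36*w² + 144*w = 2·(-v + w)·(w - 3)·(w² + w + 4)·(w - 6);  w⁴ - 9*w³ + 18*w² - 16*w + 96 = (w² + w + 4)·(w - 4)·(w - 6)
Cancel the common factors (w² + w + 4), (w - 6).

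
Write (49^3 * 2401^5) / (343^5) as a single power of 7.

7^11

49^3 = 7^6; 2401^5 = 7^20; 343^5 = 7^15
Combine exponents: 7^11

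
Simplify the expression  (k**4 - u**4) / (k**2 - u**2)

k**2 + u**2

Factor k**4 - u**4 and cancel (k**2 - u**2).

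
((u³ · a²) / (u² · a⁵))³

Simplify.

Inside the bracket: u¹ · (a^-3)
Raise to the power 3: u³ · (a^-9)

u³/a⁹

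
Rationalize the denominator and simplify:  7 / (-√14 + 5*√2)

(7*√14 + 35*√2)/36

Multiply numerator and denominator by √14 + 5*√2.
Denominator becomes 36; numerator becomes 7*√14 + 35*√2.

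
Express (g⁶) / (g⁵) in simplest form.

g

Quotient: g¹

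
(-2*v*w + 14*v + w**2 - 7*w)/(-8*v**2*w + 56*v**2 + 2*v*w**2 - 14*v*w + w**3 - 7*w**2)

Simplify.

Factor: -2*v*w + 14*v + w**2 - 7*w = (w - 7)*(-2*v + w);  -8*v**2*w + 56*v**2 + 2*v*w**2 - 14*v*w + w**3 - 7*w**2 = (4*v + w)*(-2*v + w)*(w - 7)
Cancel the common factors (-2*v + w), (w - 7).

1/(4*v + w)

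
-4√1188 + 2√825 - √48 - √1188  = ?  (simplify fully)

-20*√33 - 4*√3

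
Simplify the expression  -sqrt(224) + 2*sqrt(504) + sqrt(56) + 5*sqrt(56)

20*sqrt(14)

sqrt(224) = 4*sqrt(14); 2*sqrt(504) = 12*sqrt(14); sqrt(56) = 2*sqrt(14); 5*sqrt(56) = 10*sqrt(14)
Combine: (-4 + 12 + 2 + 10)·sqrt(14) = 20*sqrt(14)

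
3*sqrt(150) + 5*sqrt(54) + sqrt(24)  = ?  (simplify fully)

32*sqrt(6)

3*sqrt(150) = 15*sqrt(6); 5*sqrt(54) = 15*sqrt(6); sqrt(24) = 2*sqrt(6)
Combine: (15 + 15 + 2)·sqrt(6) = 32*sqrt(6)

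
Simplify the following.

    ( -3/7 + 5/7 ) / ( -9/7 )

-2/9

Numerator: -3/7 + 5/7 = 2/7
Denominator: -9/7 = -9/7
Divide: (2/7) · (-7/9) = -2/9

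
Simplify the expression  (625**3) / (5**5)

5**7

625**3 = 5**12; 5**5 = 5**5
Combine exponents: 5**7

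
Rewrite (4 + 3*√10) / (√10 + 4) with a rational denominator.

Multiply numerator and denominator by -√10 + 4.
Denominator becomes 6; numerator becomes -14 + 8*√10.

(-7 + 4*√10)/3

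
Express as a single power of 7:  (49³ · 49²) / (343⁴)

7^(-2)

49³ = 7^6; 49² = 7^4; 343⁴ = 7^12
Combine exponents: 7^(-2)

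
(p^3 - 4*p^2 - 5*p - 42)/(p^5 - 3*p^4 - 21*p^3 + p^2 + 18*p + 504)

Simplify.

1/(p^2 + p - 12)

Factor: p^3 - 4*p^2 - 5*p - 42 = (p - 6)*(p^2 + 2*p + 7);  p^5 - 3*p^4 - 21*p^3 + p^2 + 18*p + 504 = (p^2 + 2*p + 7)*(p - 3)*(p + 4)*(p - 6)
Cancel the common factors (p^2 + 2*p + 7), (p - 6).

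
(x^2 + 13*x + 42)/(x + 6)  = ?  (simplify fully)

x + 7

Factor: x^2 + 13*x + 42 = (x + 7)*(x + 6)
Cancel the common factor (x + 6).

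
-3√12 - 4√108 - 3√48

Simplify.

-42*√3

3√12 = 6*√3; 4√108 = 24*√3; 3√48 = 12*√3
Combine: (-6 - 24 - 12)·√3 = -42*√3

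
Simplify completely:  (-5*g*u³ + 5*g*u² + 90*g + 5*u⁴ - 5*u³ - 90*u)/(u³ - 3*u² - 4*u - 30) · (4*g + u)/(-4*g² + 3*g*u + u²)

(5*u - 15)/(u - 5)

Factor: -5*g*u³ + 5*g*u² + 90*g + 5*u⁴ - 5*u³ - 90*u = 5·(u - 3)·(-g + u)·(u² + 2*u + 6);  u³ - 3*u² - 4*u - 30 = (u - 5)·(u² + 2*u + 6);  -4*g² + 3*g*u + u² = (4*g + u)·(-g + u)
Cancel the common factors (u² + 2*u + 6), (-g + u), (4*g + u).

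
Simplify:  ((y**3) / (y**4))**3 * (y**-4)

y**(-7)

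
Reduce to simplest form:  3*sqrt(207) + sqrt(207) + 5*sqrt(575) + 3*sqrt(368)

3*sqrt(207) = 9*sqrt(23); sqrt(207) = 3*sqrt(23); 5*sqrt(575) = 25*sqrt(23); 3*sqrt(368) = 12*sqrt(23)
Combine: (9 + 3 + 25 + 12)·sqrt(23) = 49*sqrt(23)

49*sqrt(23)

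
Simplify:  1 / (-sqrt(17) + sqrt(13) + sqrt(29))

Group as (sqrt(13) + sqrt(29)) - sqrt(17); multiply by (sqrt(13) + sqrt(29)) + sqrt(17), then rationalise the remaining surd.

(-25*sqrt(17) + sqrt(29) + 33*sqrt(13) + 2*sqrt(6409))/883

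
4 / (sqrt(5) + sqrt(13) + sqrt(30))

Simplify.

(-10*sqrt(78) - 12*sqrt(30) + 22*sqrt(13) + 38*sqrt(5))/29

Group as (sqrt(5) + sqrt(30)) + sqrt(13); multiply by (sqrt(5) + sqrt(30)) - sqrt(13), then rationalise the remaining surd.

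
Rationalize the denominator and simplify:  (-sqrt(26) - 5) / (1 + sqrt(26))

Multiply numerator and denominator by -sqrt(26) + 1.
Denominator becomes -25; numerator becomes 4*sqrt(26) + 21.

(-21 - 4*sqrt(26))/25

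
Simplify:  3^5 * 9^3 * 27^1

3^14

3^5 = 3^5; 9^3 = 3^6; 27^1 = 3^3
Combine exponents: 3^14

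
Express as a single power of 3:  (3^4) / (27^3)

3^(-5)

3^4 = 3^4; 27^3 = 3^9
Combine exponents: 3^(-5)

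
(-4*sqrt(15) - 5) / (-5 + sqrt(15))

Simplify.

Multiply numerator and denominator by -5 - sqrt(15).
Denominator becomes 10; numerator becomes 85 + 25*sqrt(15).

(17 + 5*sqrt(15))/2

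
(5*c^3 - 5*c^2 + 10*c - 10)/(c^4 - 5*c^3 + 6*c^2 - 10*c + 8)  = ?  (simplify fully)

5/(c - 4)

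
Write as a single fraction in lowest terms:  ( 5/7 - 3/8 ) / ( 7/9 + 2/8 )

Numerator: 5/7 - 3/8 = 19/56
Denominator: 7/9 + 2/8 = 37/36
Divide: (19/56) · (36/37) = 171/518

171/518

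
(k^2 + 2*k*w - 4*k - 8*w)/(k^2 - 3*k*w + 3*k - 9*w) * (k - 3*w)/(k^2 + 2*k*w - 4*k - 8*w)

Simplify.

1/(k + 3)

Factor: k^2 + 2*k*w - 4*k - 8*w = (k + 2*w)*(k - 4);  k^2 - 3*k*w + 3*k - 9*w = (k - 3*w)*(k + 3);  k^2 + 2*k*w - 4*k - 8*w = (k - 4)*(k + 2*w)
Cancel the common factors (k - 4), (k + 2*w), (k - 3*w).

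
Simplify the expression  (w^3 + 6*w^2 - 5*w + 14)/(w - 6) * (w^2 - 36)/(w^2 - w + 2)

w^2 + 13*w + 42

Factor: w^3 + 6*w^2 - 5*w + 14 = (w + 7)*(w^2 - w + 2);  w^2 - 36 = (w + 6)*(w - 6)
Cancel the common factors (w^2 - w + 2), (w - 6).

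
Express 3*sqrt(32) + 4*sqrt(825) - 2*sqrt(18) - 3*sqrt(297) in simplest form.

6*sqrt(2) + 11*sqrt(33)

3*sqrt(32) = 12*sqrt(2); 4*sqrt(825) = 20*sqrt(33); 2*sqrt(18) = 6*sqrt(2); 3*sqrt(297) = 9*sqrt(33)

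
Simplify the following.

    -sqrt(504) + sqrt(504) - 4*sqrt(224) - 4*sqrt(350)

-36*sqrt(14)

sqrt(504) = 6*sqrt(14); sqrt(504) = 6*sqrt(14); 4*sqrt(224) = 16*sqrt(14); 4*sqrt(350) = 20*sqrt(14)
Combine: (-6 + 6 - 16 - 20)·sqrt(14) = -36*sqrt(14)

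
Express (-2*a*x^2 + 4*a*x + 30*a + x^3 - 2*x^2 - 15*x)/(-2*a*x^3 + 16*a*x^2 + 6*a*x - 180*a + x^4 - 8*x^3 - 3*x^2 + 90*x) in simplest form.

1/(x - 6)

Factor: -2*a*x^2 + 4*a*x + 30*a + x^3 - 2*x^2 - 15*x = (-2*a + x)*(x + 3)*(x - 5);  -2*a*x^3 + 16*a*x^2 + 6*a*x - 180*a + x^4 - 8*x^3 - 3*x^2 + 90*x = (x - 6)*(x - 5)*(x + 3)*(-2*a + x)
Cancel the common factors (x + 3), (-2*a + x), (x - 5).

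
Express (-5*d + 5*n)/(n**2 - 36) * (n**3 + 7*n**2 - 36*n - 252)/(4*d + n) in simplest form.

Factor: -5*d + 5*n = 5*(-d + n);  n**2 - 36 = (n + 6)*(n - 6);  n**3 + 7*n**2 - 36*n - 252 = (n - 6)*(n + 7)*(n + 6)
Cancel the common factors (n + 6), (n - 6).

(-5*d*n - 35*d + 5*n**2 + 35*n)/(4*d + n)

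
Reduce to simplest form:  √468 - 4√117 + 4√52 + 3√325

√468 = 6*√13; 4√117 = 12*√13; 4√52 = 8*√13; 3√325 = 15*√13
Combine: (6 - 12 + 8 + 15)·√13 = 17*√13

17*√13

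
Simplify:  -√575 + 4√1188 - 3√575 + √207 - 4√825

-17*√23 + 4*√33

√575 = 5*√23; 4√1188 = 24*√33; 3√575 = 15*√23; √207 = 3*√23; 4√825 = 20*√33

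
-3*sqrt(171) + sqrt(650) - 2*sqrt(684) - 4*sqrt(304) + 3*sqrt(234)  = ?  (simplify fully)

3*sqrt(171) = 9*sqrt(19); sqrt(650) = 5*sqrt(26); 2*sqrt(684) = 12*sqrt(19); 4*sqrt(304) = 16*sqrt(19); 3*sqrt(234) = 9*sqrt(26)

-37*sqrt(19) + 14*sqrt(26)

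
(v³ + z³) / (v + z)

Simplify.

v² - v*z + z²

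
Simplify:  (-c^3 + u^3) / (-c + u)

u^3 - c^3 = (-c + u)(c^2 + c*u + u^2).

c^2 + c*u + u^2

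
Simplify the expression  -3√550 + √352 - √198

3√550 = 15*√22; √352 = 4*√22; √198 = 3*√22
Combine: (-15 + 4 - 3)·√22 = -14*√22

-14*√22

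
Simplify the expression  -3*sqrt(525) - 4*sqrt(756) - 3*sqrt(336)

-51*sqrt(21)

3*sqrt(525) = 15*sqrt(21); 4*sqrt(756) = 24*sqrt(21); 3*sqrt(336) = 12*sqrt(21)
Combine: (-15 - 24 - 12)·sqrt(21) = -51*sqrt(21)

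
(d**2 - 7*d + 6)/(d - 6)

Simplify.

d - 1

Factor: d**2 - 7*d + 6 = (d - 6)*(d - 1)
Cancel the common factor (d - 6).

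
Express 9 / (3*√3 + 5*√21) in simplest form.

Multiply numerator and denominator by -3*√3 + 5*√21.
Denominator becomes 498; numerator becomes -27*√3 + 45*√21.

(-9*√3 + 15*√21)/166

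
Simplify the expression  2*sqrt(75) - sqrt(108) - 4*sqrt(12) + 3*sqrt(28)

2*sqrt(75) = 10*sqrt(3); sqrt(108) = 6*sqrt(3); 4*sqrt(12) = 8*sqrt(3); 3*sqrt(28) = 6*sqrt(7)

-4*sqrt(3) + 6*sqrt(7)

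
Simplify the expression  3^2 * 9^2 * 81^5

3^26

3^2 = 3^2; 9^2 = 3^4; 81^5 = 3^20
Combine exponents: 3^26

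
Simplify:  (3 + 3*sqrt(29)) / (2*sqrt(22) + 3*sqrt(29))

(-6*sqrt(638) - 6*sqrt(22) + 9*sqrt(29) + 261)/173

Multiply numerator and denominator by -2*sqrt(22) + 3*sqrt(29).
Denominator becomes 173; numerator becomes -6*sqrt(638) - 6*sqrt(22) + 9*sqrt(29) + 261.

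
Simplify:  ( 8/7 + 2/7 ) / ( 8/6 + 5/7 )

30/43

Numerator: 8/7 + 2/7 = 10/7
Denominator: 8/6 + 5/7 = 43/21
Divide: (10/7) · (21/43) = 30/43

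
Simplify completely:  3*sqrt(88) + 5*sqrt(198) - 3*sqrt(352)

9*sqrt(22)

3*sqrt(88) = 6*sqrt(22); 5*sqrt(198) = 15*sqrt(22); 3*sqrt(352) = 12*sqrt(22)
Combine: (6 + 15 - 12)·sqrt(22) = 9*sqrt(22)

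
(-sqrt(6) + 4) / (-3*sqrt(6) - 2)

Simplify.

Multiply numerator and denominator by -2 + 3*sqrt(6).
Denominator becomes -50; numerator becomes -26 + 14*sqrt(6).

(-7*sqrt(6) + 13)/25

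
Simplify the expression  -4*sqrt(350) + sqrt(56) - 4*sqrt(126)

4*sqrt(350) = 20*sqrt(14); sqrt(56) = 2*sqrt(14); 4*sqrt(126) = 12*sqrt(14)
Combine: (-20 + 2 - 12)·sqrt(14) = -30*sqrt(14)

-30*sqrt(14)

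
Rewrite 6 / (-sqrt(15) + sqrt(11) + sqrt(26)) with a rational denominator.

Group as (sqrt(11) + sqrt(26)) - sqrt(15); multiply by (sqrt(11) + sqrt(26)) + sqrt(15), then rationalise the remaining surd.

(-11*sqrt(15) + 15*sqrt(11) + sqrt(4290))/55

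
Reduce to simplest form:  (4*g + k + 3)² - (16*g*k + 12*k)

Expanding gives 16*g² - 8*g*k + 24*g + k² - 6*k + 9, a perfect square.

(4*g - k + 3)²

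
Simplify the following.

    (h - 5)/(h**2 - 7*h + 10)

Factor: h**2 - 7*h + 10 = (h - 5)*(h - 2)
Cancel the common factor (h - 5).

1/(h - 2)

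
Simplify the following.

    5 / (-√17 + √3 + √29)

Group as (√3 + √29) - √17; multiply by (√3 + √29) + √17, then rationalise the remaining surd.

(-75*√17 - 45*√29 + 215*√3 + 10*√1479)/123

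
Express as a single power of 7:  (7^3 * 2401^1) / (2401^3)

7^(-5)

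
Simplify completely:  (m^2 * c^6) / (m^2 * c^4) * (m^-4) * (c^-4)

1/(c^2*m^4)

Quotient: c^2
Multiply by (m^-4) * (c^-4): add exponents.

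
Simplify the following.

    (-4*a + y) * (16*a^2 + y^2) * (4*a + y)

Telescope via difference of squares: (y+(4*a))(y-(4*a)) = -16*a^2 + y^2, then repeat with the next factor.

-256*a^4 + y^4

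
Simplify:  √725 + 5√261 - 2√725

10*√29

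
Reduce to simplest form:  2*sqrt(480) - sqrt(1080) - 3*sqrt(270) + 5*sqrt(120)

3*sqrt(30)

2*sqrt(480) = 8*sqrt(30); sqrt(1080) = 6*sqrt(30); 3*sqrt(270) = 9*sqrt(30); 5*sqrt(120) = 10*sqrt(30)
Combine: (8 - 6 - 9 + 10)·sqrt(30) = 3*sqrt(30)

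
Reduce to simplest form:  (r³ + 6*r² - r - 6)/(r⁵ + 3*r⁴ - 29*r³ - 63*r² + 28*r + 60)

1/(r² - 3*r - 10)

Factor: r³ + 6*r² - r - 6 = (r + 1)·(r + 6)·(r - 1);  r⁵ + 3*r⁴ - 29*r³ - 63*r² + 28*r + 60 = (r - 1)·(r - 5)·(r + 6)·(r + 1)·(r + 2)
Cancel the common factors (r + 6), (r - 1), (r + 1).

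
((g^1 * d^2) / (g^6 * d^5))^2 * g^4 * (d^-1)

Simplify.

1/(d^7*g^6)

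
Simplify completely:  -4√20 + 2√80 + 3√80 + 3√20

18*√5

4√20 = 8*√5; 2√80 = 8*√5; 3√80 = 12*√5; 3√20 = 6*√5
Combine: (-8 + 8 + 12 + 6)·√5 = 18*√5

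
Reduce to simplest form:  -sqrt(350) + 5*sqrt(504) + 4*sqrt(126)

37*sqrt(14)

sqrt(350) = 5*sqrt(14); 5*sqrt(504) = 30*sqrt(14); 4*sqrt(126) = 12*sqrt(14)
Combine: (-5 + 30 + 12)·sqrt(14) = 37*sqrt(14)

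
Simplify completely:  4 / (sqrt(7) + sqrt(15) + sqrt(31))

(-8*sqrt(3255) - 36*sqrt(31) + 92*sqrt(15) + 156*sqrt(7))/339

Group as (sqrt(15) + sqrt(31)) + sqrt(7); multiply by (sqrt(15) + sqrt(31)) - sqrt(7), then rationalise the remaining surd.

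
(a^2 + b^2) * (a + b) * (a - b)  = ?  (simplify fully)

a^4 - b^4

(a+b)(a-b) = a^2 - b^2; continue pairing.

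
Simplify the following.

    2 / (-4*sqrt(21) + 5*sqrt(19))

Multiply numerator and denominator by 4*sqrt(21) + 5*sqrt(19).
Denominator becomes 139; numerator becomes 8*sqrt(21) + 10*sqrt(19).

(8*sqrt(21) + 10*sqrt(19))/139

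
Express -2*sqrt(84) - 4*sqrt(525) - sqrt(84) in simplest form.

-26*sqrt(21)

2*sqrt(84) = 4*sqrt(21); 4*sqrt(525) = 20*sqrt(21); sqrt(84) = 2*sqrt(21)
Combine: (-4 - 20 - 2)·sqrt(21) = -26*sqrt(21)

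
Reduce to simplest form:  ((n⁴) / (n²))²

Inside the bracket: n²
Raise to the power 2: n⁴

n⁴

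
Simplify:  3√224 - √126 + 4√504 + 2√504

3√224 = 12*√14; √126 = 3*√14; 4√504 = 24*√14; 2√504 = 12*√14
Combine: (12 - 3 + 24 + 12)·√14 = 45*√14

45*√14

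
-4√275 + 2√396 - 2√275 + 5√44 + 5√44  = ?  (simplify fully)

2*√11

4√275 = 20*√11; 2√396 = 12*√11; 2√275 = 10*√11; 5√44 = 10*√11; 5√44 = 10*√11
Combine: (-20 + 12 - 10 + 10 + 10)·√11 = 2*√11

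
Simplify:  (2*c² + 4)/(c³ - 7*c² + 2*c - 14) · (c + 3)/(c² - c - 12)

2/(c² - 11*c + 28)

Factor: 2*c² + 4 = 2·(c² + 2);  c³ - 7*c² + 2*c - 14 = (c - 7)·(c² + 2);  c² - c - 12 = (c - 4)·(c + 3)
Cancel the common factors (c² + 2), (c + 3).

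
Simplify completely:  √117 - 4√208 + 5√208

7*√13

√117 = 3*√13; 4√208 = 16*√13; 5√208 = 20*√13
Combine: (3 - 16 + 20)·√13 = 7*√13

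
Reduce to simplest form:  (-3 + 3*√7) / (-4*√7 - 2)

(-5 + √7)/6

Multiply numerator and denominator by -2 + 4*√7.
Denominator becomes -108; numerator becomes -18*√7 + 90.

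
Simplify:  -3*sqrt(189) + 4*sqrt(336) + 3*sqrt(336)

19*sqrt(21)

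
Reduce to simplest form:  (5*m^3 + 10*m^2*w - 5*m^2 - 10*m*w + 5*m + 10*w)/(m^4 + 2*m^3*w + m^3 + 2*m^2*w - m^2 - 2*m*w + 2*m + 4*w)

5/(m + 2)

Factor: 5*m^3 + 10*m^2*w - 5*m^2 - 10*m*w + 5*m + 10*w = 5*(m + 2*w)*(m^2 - m + 1);  m^4 + 2*m^3*w + m^3 + 2*m^2*w - m^2 - 2*m*w + 2*m + 4*w = (m^2 - m + 1)*(m + 2*w)*(m + 2)
Cancel the common factors (m^2 - m + 1), (m + 2*w).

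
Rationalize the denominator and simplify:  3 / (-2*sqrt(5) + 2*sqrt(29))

Multiply numerator and denominator by 2*sqrt(5) + 2*sqrt(29).
Denominator becomes 96; numerator becomes 6*sqrt(5) + 6*sqrt(29).

(sqrt(5) + sqrt(29))/16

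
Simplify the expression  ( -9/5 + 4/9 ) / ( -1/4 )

244/45

Numerator: -9/5 + 4/9 = -61/45
Denominator: -1/4 = -1/4
Divide: (-61/45) · (-4) = 244/45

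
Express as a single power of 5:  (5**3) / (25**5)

5**(-7)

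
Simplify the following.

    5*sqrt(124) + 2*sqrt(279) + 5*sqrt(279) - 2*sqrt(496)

23*sqrt(31)

5*sqrt(124) = 10*sqrt(31); 2*sqrt(279) = 6*sqrt(31); 5*sqrt(279) = 15*sqrt(31); 2*sqrt(496) = 8*sqrt(31)
Combine: (10 + 6 + 15 - 8)·sqrt(31) = 23*sqrt(31)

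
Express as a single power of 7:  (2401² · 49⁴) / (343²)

7^10

2401² = 7^8; 49⁴ = 7^8; 343² = 7^6
Combine exponents: 7^10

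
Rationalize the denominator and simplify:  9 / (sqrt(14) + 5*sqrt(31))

Multiply numerator and denominator by -5*sqrt(31) + sqrt(14).
Denominator becomes -761; numerator becomes -45*sqrt(31) + 9*sqrt(14).

(-9*sqrt(14) + 45*sqrt(31))/761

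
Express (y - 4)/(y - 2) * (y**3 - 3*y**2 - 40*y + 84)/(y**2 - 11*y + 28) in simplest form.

y + 6

Factor: y**3 - 3*y**2 - 40*y + 84 = (y - 7)*(y - 2)*(y + 6);  y**2 - 11*y + 28 = (y - 4)*(y - 7)
Cancel the common factors (y - 7), (y - 4), (y - 2).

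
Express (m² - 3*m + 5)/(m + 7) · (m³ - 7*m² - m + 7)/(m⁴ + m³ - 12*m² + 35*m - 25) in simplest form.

Factor: m³ - 7*m² - m + 7 = (m - 1)·(m + 1)·(m - 7);  m⁴ + m³ - 12*m² + 35*m - 25 = (m + 5)·(m² - 3*m + 5)·(m - 1)
Cancel the common factors (m² - 3*m + 5), (m - 1).

(m² - 6*m - 7)/(m² + 12*m + 35)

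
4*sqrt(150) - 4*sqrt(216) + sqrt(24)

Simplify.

4*sqrt(150) = 20*sqrt(6); 4*sqrt(216) = 24*sqrt(6); sqrt(24) = 2*sqrt(6)
Combine: (20 - 24 + 2)·sqrt(6) = -2*sqrt(6)

-2*sqrt(6)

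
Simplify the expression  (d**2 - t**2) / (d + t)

d - t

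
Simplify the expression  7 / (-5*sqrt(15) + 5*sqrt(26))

(7*sqrt(15) + 7*sqrt(26))/55

Multiply numerator and denominator by 5*sqrt(15) + 5*sqrt(26).
Denominator becomes 275; numerator becomes 35*sqrt(15) + 35*sqrt(26).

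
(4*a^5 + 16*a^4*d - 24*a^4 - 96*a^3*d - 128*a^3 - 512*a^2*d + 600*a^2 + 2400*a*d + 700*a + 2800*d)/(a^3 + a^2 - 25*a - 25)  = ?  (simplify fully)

4*a^2 + 16*a*d - 28*a - 112*d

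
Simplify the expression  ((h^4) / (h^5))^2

Inside the bracket: (h^-1)
Raise to the power 2: (h^-2)

h^(-2)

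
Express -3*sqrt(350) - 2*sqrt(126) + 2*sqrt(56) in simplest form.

-17*sqrt(14)

3*sqrt(350) = 15*sqrt(14); 2*sqrt(126) = 6*sqrt(14); 2*sqrt(56) = 4*sqrt(14)
Combine: (-15 - 6 + 4)·sqrt(14) = -17*sqrt(14)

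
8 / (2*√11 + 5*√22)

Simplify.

Multiply numerator and denominator by -5*√22 + 2*√11.
Denominator becomes -506; numerator becomes -40*√22 + 16*√11.

(-8*√11 + 20*√22)/253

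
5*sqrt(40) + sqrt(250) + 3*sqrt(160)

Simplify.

27*sqrt(10)

5*sqrt(40) = 10*sqrt(10); sqrt(250) = 5*sqrt(10); 3*sqrt(160) = 12*sqrt(10)
Combine: (10 + 5 + 12)·sqrt(10) = 27*sqrt(10)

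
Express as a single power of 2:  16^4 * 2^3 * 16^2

2^27

16^4 = 2^16; 2^3 = 2^3; 16^2 = 2^8
Combine exponents: 2^27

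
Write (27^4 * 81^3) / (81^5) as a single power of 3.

3^4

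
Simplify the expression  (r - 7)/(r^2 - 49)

1/(r + 7)

Factor: r^2 - 49 = (r + 7)*(r - 7)
Cancel the common factor (r - 7).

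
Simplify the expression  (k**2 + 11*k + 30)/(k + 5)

Factor: k**2 + 11*k + 30 = (k + 5)*(k + 6)
Cancel the common factor (k + 5).

k + 6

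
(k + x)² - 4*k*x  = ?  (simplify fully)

Expand the square and combine the 4*k*x term.

(k - x)²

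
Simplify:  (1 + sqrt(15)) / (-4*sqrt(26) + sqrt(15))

(-4*sqrt(390) - 4*sqrt(26) - 15 - sqrt(15))/401

Multiply numerator and denominator by sqrt(15) + 4*sqrt(26).
Denominator becomes -401; numerator becomes sqrt(15) + 15 + 4*sqrt(26) + 4*sqrt(390).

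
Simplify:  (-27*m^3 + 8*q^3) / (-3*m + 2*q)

Apply the difference-of-cubes factorisation and cancel (-3*m + 2*q).

9*m^2 + 6*m*q + 4*q^2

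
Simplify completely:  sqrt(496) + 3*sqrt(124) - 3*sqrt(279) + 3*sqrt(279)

sqrt(496) = 4*sqrt(31); 3*sqrt(124) = 6*sqrt(31); 3*sqrt(279) = 9*sqrt(31); 3*sqrt(279) = 9*sqrt(31)
Combine: (4 + 6 - 9 + 9)·sqrt(31) = 10*sqrt(31)

10*sqrt(31)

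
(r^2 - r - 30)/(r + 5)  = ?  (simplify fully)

Factor: r^2 - r - 30 = (r + 5)*(r - 6)
Cancel the common factor (r + 5).

r - 6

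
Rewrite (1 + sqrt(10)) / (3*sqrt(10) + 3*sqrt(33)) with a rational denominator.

Multiply numerator and denominator by -3*sqrt(33) + 3*sqrt(10).
Denominator becomes -207; numerator becomes -3*sqrt(330) - 3*sqrt(33) + 3*sqrt(10) + 30.

(-10 - sqrt(10) + sqrt(33) + sqrt(330))/69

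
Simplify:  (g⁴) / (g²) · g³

Quotient: g²
Multiply by g³: add exponents.

g⁵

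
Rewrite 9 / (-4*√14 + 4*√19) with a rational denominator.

(9*√14 + 9*√19)/20

Multiply numerator and denominator by 4*√14 + 4*√19.
Denominator becomes 80; numerator becomes 36*√14 + 36*√19.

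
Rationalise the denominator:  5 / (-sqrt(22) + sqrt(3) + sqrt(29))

Group as (sqrt(3) + sqrt(29)) - sqrt(22); multiply by (sqrt(3) + sqrt(29)) + sqrt(22), then rationalise the remaining surd.

(-25*sqrt(22) - 10*sqrt(29) + 120*sqrt(3) + 5*sqrt(1914))/124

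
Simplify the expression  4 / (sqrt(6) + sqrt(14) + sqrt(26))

Group as (sqrt(6) + sqrt(26)) + sqrt(14); multiply by (sqrt(6) + sqrt(26)) - sqrt(14), then rationalise the remaining surd.

(-4*sqrt(546) - 6*sqrt(26) + 18*sqrt(14) + 34*sqrt(6))/75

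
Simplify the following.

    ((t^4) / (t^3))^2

Inside the bracket: t^1
Raise to the power 2: t^2

t^2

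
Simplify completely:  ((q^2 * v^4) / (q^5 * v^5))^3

Inside the bracket: (q^-3) * (v^-1)
Raise to the power 3: (q^-9) * (v^-3)

1/(q^9*v^3)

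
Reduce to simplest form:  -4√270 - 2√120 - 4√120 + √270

4√270 = 12*√30; 2√120 = 4*√30; 4√120 = 8*√30; √270 = 3*√30
Combine: (-12 - 4 - 8 + 3)·√30 = -21*√30

-21*√30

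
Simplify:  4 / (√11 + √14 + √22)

Group as (√11 + √22) + √14; multiply by (√11 + √22) - √14, then rationalise the remaining surd.

(-176*√7 + 12*√22 + 76*√14 + 100*√11)/607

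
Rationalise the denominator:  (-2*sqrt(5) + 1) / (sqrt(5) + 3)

(-7*sqrt(5) + 13)/4

Multiply numerator and denominator by -sqrt(5) + 3.
Denominator becomes 4; numerator becomes -7*sqrt(5) + 13.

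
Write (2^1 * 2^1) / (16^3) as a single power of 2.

2^(-10)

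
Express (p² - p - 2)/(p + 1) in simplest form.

p - 2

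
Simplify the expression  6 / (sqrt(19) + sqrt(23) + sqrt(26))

(-3*sqrt(11362) + 24*sqrt(26) + 33*sqrt(23) + 45*sqrt(19))/373

Group as (sqrt(19) + sqrt(23)) + sqrt(26); multiply by (sqrt(19) + sqrt(23)) - sqrt(26), then rationalise the remaining surd.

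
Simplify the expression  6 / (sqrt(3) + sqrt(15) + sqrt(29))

Group as (sqrt(3) + sqrt(15)) + sqrt(29); multiply by (sqrt(3) + sqrt(15)) - sqrt(29), then rationalise the remaining surd.

(-36*sqrt(145) - 66*sqrt(29) + 102*sqrt(15) + 246*sqrt(3))/59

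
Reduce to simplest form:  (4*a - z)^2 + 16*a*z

(4*a + z)^2

After expansion: 16*a^2 + 8*a*z + z^2 — a perfect-square trinomial.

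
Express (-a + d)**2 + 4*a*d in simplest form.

(a + d)**2

Expand the square and combine the 4*a*d term.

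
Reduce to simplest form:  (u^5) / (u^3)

u^2

Quotient: u^2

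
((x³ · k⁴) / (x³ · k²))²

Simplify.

k⁴

Inside the bracket: k²
Raise to the power 2: k⁴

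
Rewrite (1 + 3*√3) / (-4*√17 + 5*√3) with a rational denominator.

(-12*√51 - 45 - 4*√17 - 5*√3)/197

Multiply numerator and denominator by 5*√3 + 4*√17.
Denominator becomes -197; numerator becomes 5*√3 + 4*√17 + 45 + 12*√51.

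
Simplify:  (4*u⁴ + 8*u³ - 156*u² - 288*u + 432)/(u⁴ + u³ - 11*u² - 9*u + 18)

Factor: 4*u⁴ + 8*u³ - 156*u² - 288*u + 432 = 4·(u + 6)·(u + 3)·(u - 1)·(u - 6);  u⁴ + u³ - 11*u² - 9*u + 18 = (u + 2)·(u - 1)·(u + 3)·(u - 3)
Cancel the common factors (u + 3), (u - 1).

(4*u² - 144)/(u² - u - 6)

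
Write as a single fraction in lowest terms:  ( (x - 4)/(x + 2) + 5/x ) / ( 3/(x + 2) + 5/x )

(x**2 + x + 10)/(8*x + 10)

Numerator: (x - 4)/(x + 2) + 5/x = (x**2 + x + 10)/(x**2 + 2*x)
Denominator: 3/(x + 2) + 5/x = (8*x + 10)/(x**2 + 2*x)
Divide: ((x**2 + x + 10)/(x**2 + 2*x)) · ((x**2 + 2*x)/(8*x + 10)) = (x**2 + x + 10)/(8*x + 10)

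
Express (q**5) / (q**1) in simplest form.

q**4

Quotient: q**4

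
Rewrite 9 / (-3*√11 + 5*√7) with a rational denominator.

Multiply numerator and denominator by 3*√11 + 5*√7.
Denominator becomes 76; numerator becomes 27*√11 + 45*√7.

(27*√11 + 45*√7)/76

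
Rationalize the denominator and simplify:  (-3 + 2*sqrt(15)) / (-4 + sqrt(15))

-5*sqrt(15) - 18

Multiply numerator and denominator by -4 - sqrt(15).
Denominator becomes 1; numerator becomes -5*sqrt(15) - 18.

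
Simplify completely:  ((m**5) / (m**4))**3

m**3

Inside the bracket: m**1
Raise to the power 3: m**3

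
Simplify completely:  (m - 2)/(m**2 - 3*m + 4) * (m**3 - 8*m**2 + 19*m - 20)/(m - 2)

m - 5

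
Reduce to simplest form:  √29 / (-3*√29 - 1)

Multiply numerator and denominator by -1 + 3*√29.
Denominator becomes -260; numerator becomes -√29 + 87.

(-87 + √29)/260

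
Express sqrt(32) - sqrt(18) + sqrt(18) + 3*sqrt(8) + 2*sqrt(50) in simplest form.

sqrt(32) = 4*sqrt(2); sqrt(18) = 3*sqrt(2); sqrt(18) = 3*sqrt(2); 3*sqrt(8) = 6*sqrt(2); 2*sqrt(50) = 10*sqrt(2)
Combine: (4 - 3 + 3 + 6 + 10)·sqrt(2) = 20*sqrt(2)

20*sqrt(2)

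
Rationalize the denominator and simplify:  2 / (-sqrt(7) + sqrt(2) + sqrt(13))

(-4*sqrt(7) - 2*sqrt(13) + 9*sqrt(2) + sqrt(182))/10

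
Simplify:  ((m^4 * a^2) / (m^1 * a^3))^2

Inside the bracket: m^3 * (a^-1)
Raise to the power 2: m^6 * (a^-2)

m^6/a^2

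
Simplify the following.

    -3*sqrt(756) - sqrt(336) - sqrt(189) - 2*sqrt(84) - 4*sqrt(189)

-41*sqrt(21)

3*sqrt(756) = 18*sqrt(21); sqrt(336) = 4*sqrt(21); sqrt(189) = 3*sqrt(21); 2*sqrt(84) = 4*sqrt(21); 4*sqrt(189) = 12*sqrt(21)
Combine: (-18 - 4 - 3 - 4 - 12)·sqrt(21) = -41*sqrt(21)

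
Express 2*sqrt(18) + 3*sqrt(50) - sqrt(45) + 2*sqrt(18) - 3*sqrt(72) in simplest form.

2*sqrt(18) = 6*sqrt(2); 3*sqrt(50) = 15*sqrt(2); sqrt(45) = 3*sqrt(5); 2*sqrt(18) = 6*sqrt(2); 3*sqrt(72) = 18*sqrt(2)

-3*sqrt(5) + 9*sqrt(2)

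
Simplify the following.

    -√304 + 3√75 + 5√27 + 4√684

30*√3 + 20*√19

√304 = 4*√19; 3√75 = 15*√3; 5√27 = 15*√3; 4√684 = 24*√19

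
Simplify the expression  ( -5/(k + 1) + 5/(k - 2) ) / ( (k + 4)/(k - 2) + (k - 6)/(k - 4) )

Numerator: -5/(k + 1) + 5/(k - 2) = 15/(k² - k - 2)
Denominator: (k + 4)/(k - 2) + (k - 6)/(k - 4) = (2*k² - 8*k - 4)/(k² - 6*k + 8)
Divide: (15/(k² - k - 2)) · ((k² - 6*k + 8)/(2*k² - 8*k - 4)) = (15*k - 60)/(2*k³ - 6*k² - 12*k - 4)

(15*k - 60)/(2*k³ - 6*k² - 12*k - 4)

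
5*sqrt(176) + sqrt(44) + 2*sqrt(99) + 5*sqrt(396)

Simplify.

58*sqrt(11)

5*sqrt(176) = 20*sqrt(11); sqrt(44) = 2*sqrt(11); 2*sqrt(99) = 6*sqrt(11); 5*sqrt(396) = 30*sqrt(11)
Combine: (20 + 2 + 6 + 30)·sqrt(11) = 58*sqrt(11)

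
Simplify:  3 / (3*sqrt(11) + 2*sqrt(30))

(-3*sqrt(11) + 2*sqrt(30))/7

Multiply numerator and denominator by -3*sqrt(11) + 2*sqrt(30).
Denominator becomes 21; numerator becomes -9*sqrt(11) + 6*sqrt(30).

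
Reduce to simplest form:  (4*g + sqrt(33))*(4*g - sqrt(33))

16*g**2 - 33

Difference of squares with P = 4*g, Q = sqrt(33).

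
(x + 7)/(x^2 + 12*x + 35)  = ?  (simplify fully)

1/(x + 5)

Factor: x^2 + 12*x + 35 = (x + 7)*(x + 5)
Cancel the common factor (x + 7).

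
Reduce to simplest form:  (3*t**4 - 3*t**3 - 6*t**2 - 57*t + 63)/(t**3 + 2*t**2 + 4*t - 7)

Factor: 3*t**4 - 3*t**3 - 6*t**2 - 57*t + 63 = 3*(t**2 + 3*t + 7)*(t - 1)*(t - 3);  t**3 + 2*t**2 + 4*t - 7 = (t - 1)*(t**2 + 3*t + 7)
Cancel the common factors (t**2 + 3*t + 7), (t - 1).

3*t - 9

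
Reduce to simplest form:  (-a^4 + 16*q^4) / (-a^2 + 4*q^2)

-a^4 + 16*q^4 factors as (-a + 2*q)*(a + 2*q)*(a^2 + 4*q^2).

a^2 + 4*q^2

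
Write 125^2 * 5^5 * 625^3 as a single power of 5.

5^23

125^2 = 5^6; 5^5 = 5^5; 625^3 = 5^12
Combine exponents: 5^23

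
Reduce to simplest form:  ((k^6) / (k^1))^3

k^15

Inside the bracket: k^5
Raise to the power 3: k^15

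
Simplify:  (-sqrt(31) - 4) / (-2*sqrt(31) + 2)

(sqrt(31) + 7)/12

Multiply numerator and denominator by 2 + 2*sqrt(31).
Denominator becomes -120; numerator becomes -70 - 10*sqrt(31).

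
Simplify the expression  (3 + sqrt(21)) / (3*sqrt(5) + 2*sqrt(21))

(-sqrt(105) - 3*sqrt(5) + 2*sqrt(21) + 14)/13

Multiply numerator and denominator by -3*sqrt(5) + 2*sqrt(21).
Denominator becomes 39; numerator becomes -3*sqrt(105) - 9*sqrt(5) + 6*sqrt(21) + 42.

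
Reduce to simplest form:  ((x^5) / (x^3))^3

x^6

Inside the bracket: x^2
Raise to the power 3: x^6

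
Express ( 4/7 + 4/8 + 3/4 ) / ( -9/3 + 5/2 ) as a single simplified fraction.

Numerator: 4/7 + 4/8 + 3/4 = 51/28
Denominator: -9/3 + 5/2 = -1/2
Divide: (51/28) · (-2) = -51/14

-51/14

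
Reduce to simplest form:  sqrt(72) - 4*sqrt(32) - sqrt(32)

sqrt(72) = 6*sqrt(2); 4*sqrt(32) = 16*sqrt(2); sqrt(32) = 4*sqrt(2)
Combine: (6 - 16 - 4)·sqrt(2) = -14*sqrt(2)

-14*sqrt(2)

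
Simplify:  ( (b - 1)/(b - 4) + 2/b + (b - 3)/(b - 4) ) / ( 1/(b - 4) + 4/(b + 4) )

Numerator: (b - 1)/(b - 4) + 2/b + (b - 3)/(b - 4) = (2*b² - 2*b - 8)/(b² - 4*b)
Denominator: 1/(b - 4) + 4/(b + 4) = (5*b - 12)/(b² - 16)
Divide: ((2*b² - 2*b - 8)/(b² - 4*b)) · ((b² - 16)/(5*b - 12)) = (2*b³ + 6*b² - 16*b - 32)/(5*b² - 12*b)

(2*b³ + 6*b² - 16*b - 32)/(5*b² - 12*b)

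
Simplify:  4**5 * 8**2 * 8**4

2**28

4**5 = 2**10; 8**2 = 2**6; 8**4 = 2**12
Combine exponents: 2**28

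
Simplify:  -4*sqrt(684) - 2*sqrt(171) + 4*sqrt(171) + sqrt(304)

-14*sqrt(19)

4*sqrt(684) = 24*sqrt(19); 2*sqrt(171) = 6*sqrt(19); 4*sqrt(171) = 12*sqrt(19); sqrt(304) = 4*sqrt(19)
Combine: (-24 - 6 + 12 + 4)·sqrt(19) = -14*sqrt(19)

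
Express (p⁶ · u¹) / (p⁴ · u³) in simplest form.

p²/u²

Quotient: p² · (u^-2)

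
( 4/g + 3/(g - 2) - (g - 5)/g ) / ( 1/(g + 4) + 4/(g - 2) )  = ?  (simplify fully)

(-g³ + 10*g² + 38*g - 72)/(5*g² + 14*g)

Numerator: 4/g + 3/(g - 2) - (g - 5)/g = (-g² + 14*g - 18)/(g² - 2*g)
Denominator: 1/(g + 4) + 4/(g - 2) = (5*g + 14)/(g² + 2*g - 8)
Divide: ((-g² + 14*g - 18)/(g² - 2*g)) · ((g² + 2*g - 8)/(5*g + 14)) = (-g³ + 10*g² + 38*g - 72)/(5*g² + 14*g)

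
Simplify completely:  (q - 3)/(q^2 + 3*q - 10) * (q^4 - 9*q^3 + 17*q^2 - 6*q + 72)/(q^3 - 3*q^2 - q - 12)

Factor: q^2 + 3*q - 10 = (q + 5)*(q - 2);  q^4 - 9*q^3 + 17*q^2 - 6*q + 72 = (q - 4)*(q^2 + q + 3)*(q - 6);  q^3 - 3*q^2 - q - 12 = (q^2 + q + 3)*(q - 4)
Cancel the common factors (q^2 + q + 3), (q - 4).

(q^2 - 9*q + 18)/(q^2 + 3*q - 10)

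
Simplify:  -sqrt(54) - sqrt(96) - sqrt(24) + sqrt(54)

-6*sqrt(6)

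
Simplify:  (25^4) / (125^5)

5^(-7)

25^4 = 5^8; 125^5 = 5^15
Combine exponents: 5^(-7)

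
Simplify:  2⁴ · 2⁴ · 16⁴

2⁴ = 2^4; 2⁴ = 2^4; 16⁴ = 2^16
Combine exponents: 2^24

2^24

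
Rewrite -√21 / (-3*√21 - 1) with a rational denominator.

Multiply numerator and denominator by -1 + 3*√21.
Denominator becomes -188; numerator becomes -63 + √21.

(-√21 + 63)/188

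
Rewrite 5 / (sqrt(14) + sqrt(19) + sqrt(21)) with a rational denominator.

Group as (sqrt(19) + sqrt(21)) + sqrt(14); multiply by (sqrt(19) + sqrt(21)) - sqrt(14), then rationalise the remaining surd.

(-7*sqrt(114) + 6*sqrt(21) + 8*sqrt(19) + 13*sqrt(14))/92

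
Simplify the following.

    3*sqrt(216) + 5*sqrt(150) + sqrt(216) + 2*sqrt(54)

55*sqrt(6)

3*sqrt(216) = 18*sqrt(6); 5*sqrt(150) = 25*sqrt(6); sqrt(216) = 6*sqrt(6); 2*sqrt(54) = 6*sqrt(6)
Combine: (18 + 25 + 6 + 6)·sqrt(6) = 55*sqrt(6)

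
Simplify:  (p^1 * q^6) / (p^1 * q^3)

q^3

Quotient: q^3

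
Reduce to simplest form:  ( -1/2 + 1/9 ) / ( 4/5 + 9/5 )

-35/234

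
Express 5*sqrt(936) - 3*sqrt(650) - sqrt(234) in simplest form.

12*sqrt(26)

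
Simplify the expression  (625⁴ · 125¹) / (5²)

625⁴ = 5^16; 125¹ = 5^3; 5² = 5^2
Combine exponents: 5^17

5^17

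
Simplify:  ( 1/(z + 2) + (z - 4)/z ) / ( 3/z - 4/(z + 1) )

(-z^3 + 9*z + 8)/(z^2 - z - 6)

Numerator: 1/(z + 2) + (z - 4)/z = (z^2 - z - 8)/(z^2 + 2*z)
Denominator: 3/z - 4/(z + 1) = (-z + 3)/(z^2 + z)
Divide: ((z^2 - z - 8)/(z^2 + 2*z)) · ((z^2 + z)/(-z + 3)) = (-z^3 + 9*z + 8)/(z^2 - z - 6)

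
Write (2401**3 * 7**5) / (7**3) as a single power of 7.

7**14

2401**3 = 7**12; 7**5 = 7**5; 7**3 = 7**3
Combine exponents: 7**14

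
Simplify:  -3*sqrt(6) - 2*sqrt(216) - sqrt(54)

-18*sqrt(6)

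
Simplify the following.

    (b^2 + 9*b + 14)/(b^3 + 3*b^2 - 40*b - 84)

Factor: b^2 + 9*b + 14 = (b + 2)*(b + 7);  b^3 + 3*b^2 - 40*b - 84 = (b - 6)*(b + 7)*(b + 2)
Cancel the common factors (b + 7), (b + 2).

1/(b - 6)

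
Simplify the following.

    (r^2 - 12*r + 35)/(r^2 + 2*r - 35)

Factor: r^2 - 12*r + 35 = (r - 7)*(r - 5);  r^2 + 2*r - 35 = (r + 7)*(r - 5)
Cancel the common factor (r - 5).

(r - 7)/(r + 7)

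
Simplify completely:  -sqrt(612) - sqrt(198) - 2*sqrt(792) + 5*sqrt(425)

sqrt(612) = 6*sqrt(17); sqrt(198) = 3*sqrt(22); 2*sqrt(792) = 12*sqrt(22); 5*sqrt(425) = 25*sqrt(17)

-15*sqrt(22) + 19*sqrt(17)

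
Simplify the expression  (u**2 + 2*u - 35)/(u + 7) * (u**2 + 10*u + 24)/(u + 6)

Factor: u**2 + 2*u - 35 = (u - 5)*(u + 7);  u**2 + 10*u + 24 = (u + 6)*(u + 4)
Cancel the common factors (u + 7), (u + 6).

u**2 - u - 20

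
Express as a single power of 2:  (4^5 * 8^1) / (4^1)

4^5 = 2^10; 8^1 = 2^3; 4^1 = 2^2
Combine exponents: 2^11

2^11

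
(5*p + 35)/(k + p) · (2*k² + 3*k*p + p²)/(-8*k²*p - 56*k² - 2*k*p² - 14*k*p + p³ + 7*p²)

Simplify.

5/(-4*k + p)

Factor: 5*p + 35 = 5·(p + 7);  2*k² + 3*k*p + p² = (k + p)·(2*k + p);  -8*k²*p - 56*k² - 2*k*p² - 14*k*p + p³ + 7*p² = (p + 7)·(-4*k + p)·(2*k + p)
Cancel the common factors (2*k + p), (k + p), (p + 7).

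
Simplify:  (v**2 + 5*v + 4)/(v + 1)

v + 4

Factor: v**2 + 5*v + 4 = (v + 1)*(v + 4)
Cancel the common factor (v + 1).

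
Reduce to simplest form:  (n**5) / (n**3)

n**2

Quotient: n**2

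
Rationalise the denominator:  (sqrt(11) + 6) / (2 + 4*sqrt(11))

(16 + 11*sqrt(11))/86

Multiply numerator and denominator by -4*sqrt(11) + 2.
Denominator becomes -172; numerator becomes -22*sqrt(11) - 32.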